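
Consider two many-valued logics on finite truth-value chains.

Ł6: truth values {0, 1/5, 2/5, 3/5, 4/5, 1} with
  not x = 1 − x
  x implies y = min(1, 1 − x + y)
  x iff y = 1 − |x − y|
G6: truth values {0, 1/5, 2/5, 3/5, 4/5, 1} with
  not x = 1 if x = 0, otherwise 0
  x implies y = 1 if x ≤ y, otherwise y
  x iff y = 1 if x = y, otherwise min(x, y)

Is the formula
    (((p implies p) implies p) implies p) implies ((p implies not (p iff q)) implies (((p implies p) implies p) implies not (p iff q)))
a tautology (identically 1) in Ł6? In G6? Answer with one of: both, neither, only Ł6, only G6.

In Ł6: every assignment gives 1 — tautology.
In G6: every assignment gives 1 — tautology.

both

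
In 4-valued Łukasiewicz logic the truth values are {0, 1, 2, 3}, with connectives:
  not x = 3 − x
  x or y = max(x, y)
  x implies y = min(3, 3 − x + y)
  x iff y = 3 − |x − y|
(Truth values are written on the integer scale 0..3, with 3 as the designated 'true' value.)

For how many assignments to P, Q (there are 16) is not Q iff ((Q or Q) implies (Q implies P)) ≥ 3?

P = 0, Q = 0 ↦ 3  ≥
P = 0, Q = 1 ↦ 2  <
P = 0, Q = 2 ↦ 2  <
P = 0, Q = 3 ↦ 3  ≥
P = 1, Q = 0 ↦ 3  ≥
P = 1, Q = 1 ↦ 2  <
P = 1, Q = 2 ↦ 1  <
P = 1, Q = 3 ↦ 2  <
P = 2, Q = 0 ↦ 3  ≥
P = 2, Q = 1 ↦ 2  <
P = 2, Q = 2 ↦ 1  <
P = 2, Q = 3 ↦ 1  <
P = 3, Q = 0 ↦ 3  ≥
P = 3, Q = 1 ↦ 2  <
P = 3, Q = 2 ↦ 1  <
P = 3, Q = 3 ↦ 0  <
So 5 of the 16 assignments meet the threshold.

5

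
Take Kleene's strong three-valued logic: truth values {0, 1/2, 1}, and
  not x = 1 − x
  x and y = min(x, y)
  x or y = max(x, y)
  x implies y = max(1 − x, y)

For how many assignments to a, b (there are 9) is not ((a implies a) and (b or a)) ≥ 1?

a = 0, b = 0 ↦ 1  ≥
a = 0, b = 1/2 ↦ 1/2  <
a = 0, b = 1 ↦ 0  <
a = 1/2, b = 0 ↦ 1/2  <
a = 1/2, b = 1/2 ↦ 1/2  <
a = 1/2, b = 1 ↦ 1/2  <
a = 1, b = 0 ↦ 0  <
a = 1, b = 1/2 ↦ 0  <
a = 1, b = 1 ↦ 0  <
So 1 of the 9 assignments meets the threshold.

1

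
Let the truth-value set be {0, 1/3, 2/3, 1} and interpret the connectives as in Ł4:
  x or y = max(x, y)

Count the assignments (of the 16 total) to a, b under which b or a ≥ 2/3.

a = 0, b = 0 ↦ 0  <
a = 0, b = 1/3 ↦ 1/3  <
a = 0, b = 2/3 ↦ 2/3  ≥
a = 0, b = 1 ↦ 1  ≥
a = 1/3, b = 0 ↦ 1/3  <
a = 1/3, b = 1/3 ↦ 1/3  <
a = 1/3, b = 2/3 ↦ 2/3  ≥
a = 1/3, b = 1 ↦ 1  ≥
a = 2/3, b = 0 ↦ 2/3  ≥
a = 2/3, b = 1/3 ↦ 2/3  ≥
a = 2/3, b = 2/3 ↦ 2/3  ≥
a = 2/3, b = 1 ↦ 1  ≥
a = 1, b = 0 ↦ 1  ≥
a = 1, b = 1/3 ↦ 1  ≥
a = 1, b = 2/3 ↦ 1  ≥
a = 1, b = 1 ↦ 1  ≥
So 12 of the 16 assignments meet the threshold.

12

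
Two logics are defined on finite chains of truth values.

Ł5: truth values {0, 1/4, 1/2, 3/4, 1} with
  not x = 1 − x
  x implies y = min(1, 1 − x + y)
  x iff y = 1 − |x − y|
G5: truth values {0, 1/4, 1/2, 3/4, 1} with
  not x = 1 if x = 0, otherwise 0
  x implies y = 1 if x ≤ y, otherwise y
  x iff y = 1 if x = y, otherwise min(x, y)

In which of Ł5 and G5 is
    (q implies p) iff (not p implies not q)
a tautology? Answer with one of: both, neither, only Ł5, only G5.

In Ł5: every assignment gives 1 — tautology.
In G5: at p = 1/4, q = 1/2 the value is 1/4 — not a tautology.

only Ł5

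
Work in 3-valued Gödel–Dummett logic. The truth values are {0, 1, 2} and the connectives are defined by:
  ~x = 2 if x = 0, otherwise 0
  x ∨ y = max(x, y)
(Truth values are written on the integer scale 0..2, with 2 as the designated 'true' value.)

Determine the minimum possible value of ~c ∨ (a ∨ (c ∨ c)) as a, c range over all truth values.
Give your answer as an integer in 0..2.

Take a = 0, c = 1:
~c = ~1 = 0
c ∨ c = 1 ∨ 1 = 1
a ∨ (c ∨ c) = 0 ∨ 1 = 1
~c ∨ (a ∨ (c ∨ c)) = 0 ∨ 1 = 1
No assignment yields a value below 1, so this is the minimum.

1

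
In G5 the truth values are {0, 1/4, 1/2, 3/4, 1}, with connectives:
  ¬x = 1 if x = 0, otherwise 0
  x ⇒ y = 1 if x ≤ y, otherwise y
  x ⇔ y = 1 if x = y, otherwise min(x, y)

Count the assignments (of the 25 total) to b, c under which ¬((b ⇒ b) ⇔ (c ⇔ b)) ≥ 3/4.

value 1: 8 assignments (counts)
value 0: 17 assignments
So 8 of the 25 assignments meet the threshold.

8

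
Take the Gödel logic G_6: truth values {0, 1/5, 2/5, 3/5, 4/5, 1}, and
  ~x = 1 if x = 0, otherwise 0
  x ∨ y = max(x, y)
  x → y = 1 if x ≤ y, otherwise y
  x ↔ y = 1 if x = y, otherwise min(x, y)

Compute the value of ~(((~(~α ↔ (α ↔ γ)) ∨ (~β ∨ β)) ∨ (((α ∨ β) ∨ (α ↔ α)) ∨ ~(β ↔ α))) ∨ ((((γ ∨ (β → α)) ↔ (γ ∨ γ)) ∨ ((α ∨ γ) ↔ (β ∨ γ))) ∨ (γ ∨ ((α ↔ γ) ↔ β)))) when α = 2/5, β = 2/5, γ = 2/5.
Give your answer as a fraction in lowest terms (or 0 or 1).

0

~α = ~2/5 = 0
α ↔ γ = 2/5 ↔ 2/5 = 1
~α ↔ (α ↔ γ) = 0 ↔ 1 = 0
~(~α ↔ (α ↔ γ)) = ~0 = 1
~β = ~2/5 = 0
~β ∨ β = 0 ∨ 2/5 = 2/5
~(~α ↔ (α ↔ γ)) ∨ (~β ∨ β) = 1 ∨ 2/5 = 1
α ∨ β = 2/5 ∨ 2/5 = 2/5
α ↔ α = 2/5 ↔ 2/5 = 1
(α ∨ β) ∨ (α ↔ α) = 2/5 ∨ 1 = 1
β ↔ α = 2/5 ↔ 2/5 = 1
~(β ↔ α) = ~1 = 0
((α ∨ β) ∨ (α ↔ α)) ∨ ~(β ↔ α) = 1 ∨ 0 = 1
(~(~α ↔ (α ↔ γ)) ∨ (~β ∨ β)) ∨ (((α ∨ β) ∨ (α ↔ α)) ∨ ~(β ↔ α)) = 1 ∨ 1 = 1
β → α = 2/5 → 2/5 = 1
γ ∨ (β → α) = 2/5 ∨ 1 = 1
γ ∨ γ = 2/5 ∨ 2/5 = 2/5
(γ ∨ (β → α)) ↔ (γ ∨ γ) = 1 ↔ 2/5 = 2/5
α ∨ γ = 2/5 ∨ 2/5 = 2/5
β ∨ γ = 2/5 ∨ 2/5 = 2/5
(α ∨ γ) ↔ (β ∨ γ) = 2/5 ↔ 2/5 = 1
((γ ∨ (β → α)) ↔ (γ ∨ γ)) ∨ ((α ∨ γ) ↔ (β ∨ γ)) = 2/5 ∨ 1 = 1
α ↔ γ = 2/5 ↔ 2/5 = 1
(α ↔ γ) ↔ β = 1 ↔ 2/5 = 2/5
γ ∨ ((α ↔ γ) ↔ β) = 2/5 ∨ 2/5 = 2/5
(((γ ∨ (β → α)) ↔ (γ ∨ γ)) ∨ ((α ∨ γ) ↔ (β ∨ γ))) ∨ (γ ∨ ((α ↔ γ) ↔ β)) = 1 ∨ 2/5 = 1
((~(~α ↔ (α ↔ γ)) ∨ (~β ∨ β)) ∨ (((α ∨ β) ∨ (α ↔ α)) ∨ ~(β ↔ α))) ∨ ((((γ ∨ (β → α)) ↔ (γ ∨ γ)) ∨ ((α ∨ γ) ↔ (β ∨ γ))) ∨ (γ ∨ ((α ↔ γ) ↔ β))) = 1 ∨ 1 = 1
~(((~(~α ↔ (α ↔ γ)) ∨ (~β ∨ β)) ∨ (((α ∨ β) ∨ (α ↔ α)) ∨ ~(β ↔ α))) ∨ ((((γ ∨ (β → α)) ↔ (γ ∨ γ)) ∨ ((α ∨ γ) ↔ (β ∨ γ))) ∨ (γ ∨ ((α ↔ γ) ↔ β)))) = ~1 = 0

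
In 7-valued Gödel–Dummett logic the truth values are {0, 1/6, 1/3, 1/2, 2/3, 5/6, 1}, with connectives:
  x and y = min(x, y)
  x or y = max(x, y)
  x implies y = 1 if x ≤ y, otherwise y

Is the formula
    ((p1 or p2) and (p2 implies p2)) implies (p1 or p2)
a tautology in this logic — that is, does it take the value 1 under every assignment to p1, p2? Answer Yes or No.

At p1 = 1/3, p2 = 1, for instance:
p1 or p2 = 1/3 or 1 = 1
p2 implies p2 = 1 implies 1 = 1
(p1 or p2) and (p2 implies p2) = 1 and 1 = 1
((p1 or p2) and (p2 implies p2)) implies (p1 or p2) = 1 implies 1 = 1
and checking the remaining 48 assignments likewise gives ≥ 1 in every case.

Yes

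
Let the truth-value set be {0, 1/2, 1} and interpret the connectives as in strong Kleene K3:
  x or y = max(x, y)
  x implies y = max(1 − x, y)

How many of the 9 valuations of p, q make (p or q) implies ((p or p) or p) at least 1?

p = 0, q = 0 ↦ 1  ≥
p = 0, q = 1/2 ↦ 1/2  <
p = 0, q = 1 ↦ 0  <
p = 1/2, q = 0 ↦ 1/2  <
p = 1/2, q = 1/2 ↦ 1/2  <
p = 1/2, q = 1 ↦ 1/2  <
p = 1, q = 0 ↦ 1  ≥
p = 1, q = 1/2 ↦ 1  ≥
p = 1, q = 1 ↦ 1  ≥
So 4 of the 9 assignments meet the threshold.

4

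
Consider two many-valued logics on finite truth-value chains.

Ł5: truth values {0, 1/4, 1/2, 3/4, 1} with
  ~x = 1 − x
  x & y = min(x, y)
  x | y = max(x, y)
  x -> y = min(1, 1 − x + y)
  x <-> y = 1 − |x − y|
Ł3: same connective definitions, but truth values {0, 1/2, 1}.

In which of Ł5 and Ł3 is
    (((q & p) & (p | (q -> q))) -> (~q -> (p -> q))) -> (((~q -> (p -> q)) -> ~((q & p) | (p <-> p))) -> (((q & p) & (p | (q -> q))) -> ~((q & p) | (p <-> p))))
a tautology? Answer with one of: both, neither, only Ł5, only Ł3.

In Ł5: every assignment gives 1 — tautology.
In Ł3: every assignment gives 1 — tautology.

both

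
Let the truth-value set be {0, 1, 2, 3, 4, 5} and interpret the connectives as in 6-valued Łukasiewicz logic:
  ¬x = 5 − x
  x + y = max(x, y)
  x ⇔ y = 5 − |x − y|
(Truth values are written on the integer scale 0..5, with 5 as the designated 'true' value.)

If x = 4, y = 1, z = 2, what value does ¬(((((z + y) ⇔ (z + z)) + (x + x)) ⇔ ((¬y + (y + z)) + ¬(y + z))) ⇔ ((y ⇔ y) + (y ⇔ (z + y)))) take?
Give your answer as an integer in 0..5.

1

z + y = 2 + 1 = 2
z + z = 2 + 2 = 2
(z + y) ⇔ (z + z) = 2 ⇔ 2 = 5
x + x = 4 + 4 = 4
((z + y) ⇔ (z + z)) + (x + x) = 5 + 4 = 5
¬y = ¬1 = 4
y + z = 1 + 2 = 2
¬y + (y + z) = 4 + 2 = 4
y + z = 1 + 2 = 2
¬(y + z) = ¬2 = 3
(¬y + (y + z)) + ¬(y + z) = 4 + 3 = 4
(((z + y) ⇔ (z + z)) + (x + x)) ⇔ ((¬y + (y + z)) + ¬(y + z)) = 5 ⇔ 4 = 4
y ⇔ y = 1 ⇔ 1 = 5
z + y = 2 + 1 = 2
y ⇔ (z + y) = 1 ⇔ 2 = 4
(y ⇔ y) + (y ⇔ (z + y)) = 5 + 4 = 5
((((z + y) ⇔ (z + z)) + (x + x)) ⇔ ((¬y + (y + z)) + ¬(y + z))) ⇔ ((y ⇔ y) + (y ⇔ (z + y))) = 4 ⇔ 5 = 4
¬(((((z + y) ⇔ (z + z)) + (x + x)) ⇔ ((¬y + (y + z)) + ¬(y + z))) ⇔ ((y ⇔ y) + (y ⇔ (z + y)))) = ¬4 = 1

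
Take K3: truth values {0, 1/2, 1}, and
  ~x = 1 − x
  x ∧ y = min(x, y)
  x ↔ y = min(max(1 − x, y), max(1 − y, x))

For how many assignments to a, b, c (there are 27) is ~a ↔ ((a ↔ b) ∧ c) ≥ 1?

6

value 1: 6 assignments (counts)
value 1/2: 15 assignments
value 0: 6 assignments
So 6 of the 27 assignments meet the threshold.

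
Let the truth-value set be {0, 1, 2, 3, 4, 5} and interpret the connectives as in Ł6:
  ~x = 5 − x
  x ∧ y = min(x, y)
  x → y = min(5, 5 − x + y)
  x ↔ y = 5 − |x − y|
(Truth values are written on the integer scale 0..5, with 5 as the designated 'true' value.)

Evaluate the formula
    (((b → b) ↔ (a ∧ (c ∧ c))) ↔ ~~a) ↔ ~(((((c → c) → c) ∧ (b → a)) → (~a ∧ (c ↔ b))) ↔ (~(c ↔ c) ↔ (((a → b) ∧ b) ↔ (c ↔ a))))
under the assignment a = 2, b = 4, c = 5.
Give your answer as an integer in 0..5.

b → b = 4 → 4 = 5
c ∧ c = 5 ∧ 5 = 5
a ∧ (c ∧ c) = 2 ∧ 5 = 2
(b → b) ↔ (a ∧ (c ∧ c)) = 5 ↔ 2 = 2
~a = ~2 = 3
~~a = ~3 = 2
((b → b) ↔ (a ∧ (c ∧ c))) ↔ ~~a = 2 ↔ 2 = 5
c → c = 5 → 5 = 5
(c → c) → c = 5 → 5 = 5
b → a = 4 → 2 = 3
((c → c) → c) ∧ (b → a) = 5 ∧ 3 = 3
~a = ~2 = 3
c ↔ b = 5 ↔ 4 = 4
~a ∧ (c ↔ b) = 3 ∧ 4 = 3
(((c → c) → c) ∧ (b → a)) → (~a ∧ (c ↔ b)) = 3 → 3 = 5
c ↔ c = 5 ↔ 5 = 5
~(c ↔ c) = ~5 = 0
a → b = 2 → 4 = 5
(a → b) ∧ b = 5 ∧ 4 = 4
c ↔ a = 5 ↔ 2 = 2
((a → b) ∧ b) ↔ (c ↔ a) = 4 ↔ 2 = 3
~(c ↔ c) ↔ (((a → b) ∧ b) ↔ (c ↔ a)) = 0 ↔ 3 = 2
((((c → c) → c) ∧ (b → a)) → (~a ∧ (c ↔ b))) ↔ (~(c ↔ c) ↔ (((a → b) ∧ b) ↔ (c ↔ a))) = 5 ↔ 2 = 2
~(((((c → c) → c) ∧ (b → a)) → (~a ∧ (c ↔ b))) ↔ (~(c ↔ c) ↔ (((a → b) ∧ b) ↔ (c ↔ a)))) = ~2 = 3
(((b → b) ↔ (a ∧ (c ∧ c))) ↔ ~~a) ↔ ~(((((c → c) → c) ∧ (b → a)) → (~a ∧ (c ↔ b))) ↔ (~(c ↔ c) ↔ (((a → b) ∧ b) ↔ (c ↔ a)))) = 5 ↔ 3 = 3

3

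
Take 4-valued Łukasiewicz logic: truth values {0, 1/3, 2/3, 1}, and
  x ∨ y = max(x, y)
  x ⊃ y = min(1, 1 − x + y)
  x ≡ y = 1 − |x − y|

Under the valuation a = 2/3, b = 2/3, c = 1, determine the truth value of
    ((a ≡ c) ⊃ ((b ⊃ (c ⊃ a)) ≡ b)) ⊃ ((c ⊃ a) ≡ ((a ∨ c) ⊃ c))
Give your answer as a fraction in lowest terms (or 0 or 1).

2/3

a ≡ c = 2/3 ≡ 1 = 2/3
c ⊃ a = 1 ⊃ 2/3 = 2/3
b ⊃ (c ⊃ a) = 2/3 ⊃ 2/3 = 1
(b ⊃ (c ⊃ a)) ≡ b = 1 ≡ 2/3 = 2/3
(a ≡ c) ⊃ ((b ⊃ (c ⊃ a)) ≡ b) = 2/3 ⊃ 2/3 = 1
c ⊃ a = 1 ⊃ 2/3 = 2/3
a ∨ c = 2/3 ∨ 1 = 1
(a ∨ c) ⊃ c = 1 ⊃ 1 = 1
(c ⊃ a) ≡ ((a ∨ c) ⊃ c) = 2/3 ≡ 1 = 2/3
((a ≡ c) ⊃ ((b ⊃ (c ⊃ a)) ≡ b)) ⊃ ((c ⊃ a) ≡ ((a ∨ c) ⊃ c)) = 1 ⊃ 2/3 = 2/3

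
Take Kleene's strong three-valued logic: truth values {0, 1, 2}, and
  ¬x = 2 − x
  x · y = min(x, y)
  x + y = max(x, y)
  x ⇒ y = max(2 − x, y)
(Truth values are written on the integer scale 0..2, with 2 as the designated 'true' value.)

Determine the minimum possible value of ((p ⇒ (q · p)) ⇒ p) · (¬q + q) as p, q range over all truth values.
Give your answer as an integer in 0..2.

0

Take p = 0, q = 0:
q · p = 0 · 0 = 0
p ⇒ (q · p) = 0 ⇒ 0 = 2
(p ⇒ (q · p)) ⇒ p = 2 ⇒ 0 = 0
¬q = ¬0 = 2
¬q + q = 2 + 0 = 2
((p ⇒ (q · p)) ⇒ p) · (¬q + q) = 0 · 2 = 0
No assignment yields a value below 0, so this is the minimum.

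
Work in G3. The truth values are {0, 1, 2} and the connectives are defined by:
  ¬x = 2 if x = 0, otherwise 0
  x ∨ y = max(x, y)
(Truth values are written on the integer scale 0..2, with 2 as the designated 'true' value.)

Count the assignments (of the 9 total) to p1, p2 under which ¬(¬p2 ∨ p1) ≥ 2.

p1 = 0, p2 = 0 ↦ 0  <
p1 = 0, p2 = 1 ↦ 2  ≥
p1 = 0, p2 = 2 ↦ 2  ≥
p1 = 1, p2 = 0 ↦ 0  <
p1 = 1, p2 = 1 ↦ 0  <
p1 = 1, p2 = 2 ↦ 0  <
p1 = 2, p2 = 0 ↦ 0  <
p1 = 2, p2 = 1 ↦ 0  <
p1 = 2, p2 = 2 ↦ 0  <
So 2 of the 9 assignments meet the threshold.

2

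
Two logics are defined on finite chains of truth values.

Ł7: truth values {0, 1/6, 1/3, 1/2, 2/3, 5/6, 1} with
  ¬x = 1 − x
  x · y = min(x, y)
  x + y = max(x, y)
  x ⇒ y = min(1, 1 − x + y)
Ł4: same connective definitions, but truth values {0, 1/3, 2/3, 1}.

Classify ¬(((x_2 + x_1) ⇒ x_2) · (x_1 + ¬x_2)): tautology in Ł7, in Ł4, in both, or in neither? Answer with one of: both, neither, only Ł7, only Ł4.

neither

In Ł7: at x_1 = 0, x_2 = 0 the value is 0 — not a tautology.
In Ł4: at x_1 = 0, x_2 = 0 the value is 0 — not a tautology.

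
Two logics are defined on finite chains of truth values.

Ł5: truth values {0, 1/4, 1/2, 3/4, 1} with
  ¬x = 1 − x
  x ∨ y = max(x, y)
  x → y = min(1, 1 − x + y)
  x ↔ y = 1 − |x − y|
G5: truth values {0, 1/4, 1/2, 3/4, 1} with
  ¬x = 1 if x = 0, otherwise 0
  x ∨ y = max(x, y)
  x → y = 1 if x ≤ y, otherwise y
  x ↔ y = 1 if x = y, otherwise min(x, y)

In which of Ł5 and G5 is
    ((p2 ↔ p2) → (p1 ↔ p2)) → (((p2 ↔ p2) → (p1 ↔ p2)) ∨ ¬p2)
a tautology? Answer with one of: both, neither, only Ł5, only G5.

both

In Ł5: every assignment gives 1 — tautology.
In G5: every assignment gives 1 — tautology.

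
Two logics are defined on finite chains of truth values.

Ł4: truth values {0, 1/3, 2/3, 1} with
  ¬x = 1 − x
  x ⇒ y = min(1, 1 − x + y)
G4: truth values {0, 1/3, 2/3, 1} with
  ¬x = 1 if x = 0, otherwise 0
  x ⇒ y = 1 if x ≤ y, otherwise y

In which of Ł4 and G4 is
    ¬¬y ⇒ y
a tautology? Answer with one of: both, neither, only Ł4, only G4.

only Ł4

In Ł4: every assignment gives 1 — tautology.
In G4: at y = 1/3 the value is 1/3 — not a tautology.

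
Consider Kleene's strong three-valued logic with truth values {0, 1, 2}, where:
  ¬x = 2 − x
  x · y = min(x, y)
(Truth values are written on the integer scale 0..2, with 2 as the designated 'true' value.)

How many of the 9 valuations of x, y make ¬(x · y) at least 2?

x = 0, y = 0 ↦ 2  ≥
x = 0, y = 1 ↦ 2  ≥
x = 0, y = 2 ↦ 2  ≥
x = 1, y = 0 ↦ 2  ≥
x = 1, y = 1 ↦ 1  <
x = 1, y = 2 ↦ 1  <
x = 2, y = 0 ↦ 2  ≥
x = 2, y = 1 ↦ 1  <
x = 2, y = 2 ↦ 0  <
So 5 of the 9 assignments meet the threshold.

5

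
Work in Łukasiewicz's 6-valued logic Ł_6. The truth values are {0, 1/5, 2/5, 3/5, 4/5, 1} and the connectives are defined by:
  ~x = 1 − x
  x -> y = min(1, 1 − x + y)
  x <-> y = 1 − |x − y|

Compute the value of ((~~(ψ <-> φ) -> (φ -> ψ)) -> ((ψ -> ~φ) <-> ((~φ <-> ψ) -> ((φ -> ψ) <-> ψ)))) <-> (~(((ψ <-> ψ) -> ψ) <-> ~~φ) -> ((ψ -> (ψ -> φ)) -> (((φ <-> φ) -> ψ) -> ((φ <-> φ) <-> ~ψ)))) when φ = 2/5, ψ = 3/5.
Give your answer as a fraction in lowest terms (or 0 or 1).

ψ <-> φ = 3/5 <-> 2/5 = 4/5
~(ψ <-> φ) = ~4/5 = 1/5
~~(ψ <-> φ) = ~1/5 = 4/5
φ -> ψ = 2/5 -> 3/5 = 1
~~(ψ <-> φ) -> (φ -> ψ) = 4/5 -> 1 = 1
~φ = ~2/5 = 3/5
ψ -> ~φ = 3/5 -> 3/5 = 1
~φ = ~2/5 = 3/5
~φ <-> ψ = 3/5 <-> 3/5 = 1
φ -> ψ = 2/5 -> 3/5 = 1
(φ -> ψ) <-> ψ = 1 <-> 3/5 = 3/5
(~φ <-> ψ) -> ((φ -> ψ) <-> ψ) = 1 -> 3/5 = 3/5
(ψ -> ~φ) <-> ((~φ <-> ψ) -> ((φ -> ψ) <-> ψ)) = 1 <-> 3/5 = 3/5
(~~(ψ <-> φ) -> (φ -> ψ)) -> ((ψ -> ~φ) <-> ((~φ <-> ψ) -> ((φ -> ψ) <-> ψ))) = 1 -> 3/5 = 3/5
ψ <-> ψ = 3/5 <-> 3/5 = 1
(ψ <-> ψ) -> ψ = 1 -> 3/5 = 3/5
~φ = ~2/5 = 3/5
~~φ = ~3/5 = 2/5
((ψ <-> ψ) -> ψ) <-> ~~φ = 3/5 <-> 2/5 = 4/5
~(((ψ <-> ψ) -> ψ) <-> ~~φ) = ~4/5 = 1/5
ψ -> φ = 3/5 -> 2/5 = 4/5
ψ -> (ψ -> φ) = 3/5 -> 4/5 = 1
φ <-> φ = 2/5 <-> 2/5 = 1
(φ <-> φ) -> ψ = 1 -> 3/5 = 3/5
φ <-> φ = 2/5 <-> 2/5 = 1
~ψ = ~3/5 = 2/5
(φ <-> φ) <-> ~ψ = 1 <-> 2/5 = 2/5
((φ <-> φ) -> ψ) -> ((φ <-> φ) <-> ~ψ) = 3/5 -> 2/5 = 4/5
(ψ -> (ψ -> φ)) -> (((φ <-> φ) -> ψ) -> ((φ <-> φ) <-> ~ψ)) = 1 -> 4/5 = 4/5
~(((ψ <-> ψ) -> ψ) <-> ~~φ) -> ((ψ -> (ψ -> φ)) -> (((φ <-> φ) -> ψ) -> ((φ <-> φ) <-> ~ψ))) = 1/5 -> 4/5 = 1
((~~(ψ <-> φ) -> (φ -> ψ)) -> ((ψ -> ~φ) <-> ((~φ <-> ψ) -> ((φ -> ψ) <-> ψ)))) <-> (~(((ψ <-> ψ) -> ψ) <-> ~~φ) -> ((ψ -> (ψ -> φ)) -> (((φ <-> φ) -> ψ) -> ((φ <-> φ) <-> ~ψ)))) = 3/5 <-> 1 = 3/5

3/5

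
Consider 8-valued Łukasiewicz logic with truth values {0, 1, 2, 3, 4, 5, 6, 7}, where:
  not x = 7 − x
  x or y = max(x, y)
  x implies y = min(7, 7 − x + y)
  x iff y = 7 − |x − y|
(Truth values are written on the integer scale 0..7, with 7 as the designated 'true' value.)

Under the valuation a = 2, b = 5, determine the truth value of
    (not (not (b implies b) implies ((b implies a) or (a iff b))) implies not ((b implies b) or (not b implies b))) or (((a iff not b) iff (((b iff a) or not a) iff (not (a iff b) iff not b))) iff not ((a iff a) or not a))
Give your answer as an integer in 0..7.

b implies b = 5 implies 5 = 7
not (b implies b) = not 7 = 0
b implies a = 5 implies 2 = 4
a iff b = 2 iff 5 = 4
(b implies a) or (a iff b) = 4 or 4 = 4
not (b implies b) implies ((b implies a) or (a iff b)) = 0 implies 4 = 7
not (not (b implies b) implies ((b implies a) or (a iff b))) = not 7 = 0
b implies b = 5 implies 5 = 7
not b = not 5 = 2
not b implies b = 2 implies 5 = 7
(b implies b) or (not b implies b) = 7 or 7 = 7
not ((b implies b) or (not b implies b)) = not 7 = 0
not (not (b implies b) implies ((b implies a) or (a iff b))) implies not ((b implies b) or (not b implies b)) = 0 implies 0 = 7
not b = not 5 = 2
a iff not b = 2 iff 2 = 7
b iff a = 5 iff 2 = 4
not a = not 2 = 5
(b iff a) or not a = 4 or 5 = 5
a iff b = 2 iff 5 = 4
not (a iff b) = not 4 = 3
not b = not 5 = 2
not (a iff b) iff not b = 3 iff 2 = 6
((b iff a) or not a) iff (not (a iff b) iff not b) = 5 iff 6 = 6
(a iff not b) iff (((b iff a) or not a) iff (not (a iff b) iff not b)) = 7 iff 6 = 6
a iff a = 2 iff 2 = 7
not a = not 2 = 5
(a iff a) or not a = 7 or 5 = 7
not ((a iff a) or not a) = not 7 = 0
((a iff not b) iff (((b iff a) or not a) iff (not (a iff b) iff not b))) iff not ((a iff a) or not a) = 6 iff 0 = 1
(not (not (b implies b) implies ((b implies a) or (a iff b))) implies not ((b implies b) or (not b implies b))) or (((a iff not b) iff (((b iff a) or not a) iff (not (a iff b) iff not b))) iff not ((a iff a) or not a)) = 7 or 1 = 7

7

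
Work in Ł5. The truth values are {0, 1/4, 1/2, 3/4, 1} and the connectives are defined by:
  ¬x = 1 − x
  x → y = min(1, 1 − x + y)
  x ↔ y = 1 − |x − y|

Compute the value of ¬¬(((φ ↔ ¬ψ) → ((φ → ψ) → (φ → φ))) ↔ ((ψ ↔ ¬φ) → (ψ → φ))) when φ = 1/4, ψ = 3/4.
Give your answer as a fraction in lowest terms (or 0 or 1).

1/2

¬ψ = ¬3/4 = 1/4
φ ↔ ¬ψ = 1/4 ↔ 1/4 = 1
φ → ψ = 1/4 → 3/4 = 1
φ → φ = 1/4 → 1/4 = 1
(φ → ψ) → (φ → φ) = 1 → 1 = 1
(φ ↔ ¬ψ) → ((φ → ψ) → (φ → φ)) = 1 → 1 = 1
¬φ = ¬1/4 = 3/4
ψ ↔ ¬φ = 3/4 ↔ 3/4 = 1
ψ → φ = 3/4 → 1/4 = 1/2
(ψ ↔ ¬φ) → (ψ → φ) = 1 → 1/2 = 1/2
((φ ↔ ¬ψ) → ((φ → ψ) → (φ → φ))) ↔ ((ψ ↔ ¬φ) → (ψ → φ)) = 1 ↔ 1/2 = 1/2
¬(((φ ↔ ¬ψ) → ((φ → ψ) → (φ → φ))) ↔ ((ψ ↔ ¬φ) → (ψ → φ))) = ¬1/2 = 1/2
¬¬(((φ ↔ ¬ψ) → ((φ → ψ) → (φ → φ))) ↔ ((ψ ↔ ¬φ) → (ψ → φ))) = ¬1/2 = 1/2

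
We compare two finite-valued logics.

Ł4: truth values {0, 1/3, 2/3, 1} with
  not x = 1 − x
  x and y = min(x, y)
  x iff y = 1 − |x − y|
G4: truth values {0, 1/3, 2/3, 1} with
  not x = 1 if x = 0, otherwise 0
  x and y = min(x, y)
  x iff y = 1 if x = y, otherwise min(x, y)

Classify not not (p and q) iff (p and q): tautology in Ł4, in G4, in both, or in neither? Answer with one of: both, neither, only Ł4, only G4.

only Ł4

In Ł4: every assignment gives 1 — tautology.
In G4: at p = 1/3, q = 1/3 the value is 1/3 — not a tautology.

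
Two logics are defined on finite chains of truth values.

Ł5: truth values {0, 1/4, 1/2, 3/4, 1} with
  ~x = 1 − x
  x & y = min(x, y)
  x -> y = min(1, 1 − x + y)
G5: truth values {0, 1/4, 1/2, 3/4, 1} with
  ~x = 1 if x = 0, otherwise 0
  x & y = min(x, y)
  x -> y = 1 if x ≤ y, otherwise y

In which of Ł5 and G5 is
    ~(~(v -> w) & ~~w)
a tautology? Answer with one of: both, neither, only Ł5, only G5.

only G5

In Ł5: at v = 1/2, w = 1/4 the value is 3/4 — not a tautology.
In G5: every assignment gives 1 — tautology.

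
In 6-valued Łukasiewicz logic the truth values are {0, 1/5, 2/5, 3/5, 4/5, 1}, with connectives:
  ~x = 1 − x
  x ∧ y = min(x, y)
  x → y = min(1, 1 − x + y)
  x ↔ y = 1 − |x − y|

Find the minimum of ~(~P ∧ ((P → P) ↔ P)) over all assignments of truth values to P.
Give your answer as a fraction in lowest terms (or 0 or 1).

3/5

Take P = 2/5:
~P = ~2/5 = 3/5
P → P = 2/5 → 2/5 = 1
(P → P) ↔ P = 1 ↔ 2/5 = 2/5
~P ∧ ((P → P) ↔ P) = 3/5 ∧ 2/5 = 2/5
~(~P ∧ ((P → P) ↔ P)) = ~2/5 = 3/5
No assignment yields a value below 3/5, so this is the minimum.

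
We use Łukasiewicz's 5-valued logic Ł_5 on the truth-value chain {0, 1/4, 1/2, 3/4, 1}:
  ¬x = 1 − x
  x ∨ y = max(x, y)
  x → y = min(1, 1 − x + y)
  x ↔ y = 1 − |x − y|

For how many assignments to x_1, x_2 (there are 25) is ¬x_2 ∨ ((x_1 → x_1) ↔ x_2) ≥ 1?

10

value 1: 10 assignments (counts)
value 3/4: 10 assignments
value 1/2: 5 assignments
So 10 of the 25 assignments meet the threshold.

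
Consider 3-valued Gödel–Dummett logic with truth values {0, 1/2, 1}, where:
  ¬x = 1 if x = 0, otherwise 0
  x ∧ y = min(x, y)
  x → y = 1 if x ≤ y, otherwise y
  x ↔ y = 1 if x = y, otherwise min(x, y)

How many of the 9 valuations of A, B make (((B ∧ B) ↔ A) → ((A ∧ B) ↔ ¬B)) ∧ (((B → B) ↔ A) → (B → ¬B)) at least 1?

4

A = 0, B = 0 ↦ 0  <
A = 0, B = 1/2 ↦ 1  ≥
A = 0, B = 1 ↦ 1  ≥
A = 1/2, B = 0 ↦ 1  ≥
A = 1/2, B = 1/2 ↦ 0  <
A = 1/2, B = 1 ↦ 0  <
A = 1, B = 0 ↦ 1  ≥
A = 1, B = 1/2 ↦ 0  <
A = 1, B = 1 ↦ 0  <
So 4 of the 9 assignments meet the threshold.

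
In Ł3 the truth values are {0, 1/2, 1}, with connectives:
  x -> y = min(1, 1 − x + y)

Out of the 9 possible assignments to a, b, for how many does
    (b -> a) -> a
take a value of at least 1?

a = 0, b = 0 ↦ 0  <
a = 0, b = 1/2 ↦ 1/2  <
a = 0, b = 1 ↦ 1  ≥
a = 1/2, b = 0 ↦ 1/2  <
a = 1/2, b = 1/2 ↦ 1/2  <
a = 1/2, b = 1 ↦ 1  ≥
a = 1, b = 0 ↦ 1  ≥
a = 1, b = 1/2 ↦ 1  ≥
a = 1, b = 1 ↦ 1  ≥
So 5 of the 9 assignments meet the threshold.

5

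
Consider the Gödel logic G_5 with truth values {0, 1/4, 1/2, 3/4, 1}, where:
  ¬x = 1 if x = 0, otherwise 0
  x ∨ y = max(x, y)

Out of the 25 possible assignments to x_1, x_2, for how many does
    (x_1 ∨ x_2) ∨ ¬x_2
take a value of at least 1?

value 1: 13 assignments (counts)
value 3/4: 6 assignments
value 1/2: 4 assignments
value 1/4: 2 assignments
So 13 of the 25 assignments meet the threshold.

13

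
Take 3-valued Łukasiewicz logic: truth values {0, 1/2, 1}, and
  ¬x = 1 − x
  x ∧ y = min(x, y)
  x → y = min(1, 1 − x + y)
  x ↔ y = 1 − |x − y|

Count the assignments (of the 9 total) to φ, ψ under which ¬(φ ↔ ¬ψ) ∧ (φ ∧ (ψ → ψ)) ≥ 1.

φ = 0, ψ = 0 ↦ 0  <
φ = 0, ψ = 1/2 ↦ 0  <
φ = 0, ψ = 1 ↦ 0  <
φ = 1/2, ψ = 0 ↦ 1/2  <
φ = 1/2, ψ = 1/2 ↦ 0  <
φ = 1/2, ψ = 1 ↦ 1/2  <
φ = 1, ψ = 0 ↦ 0  <
φ = 1, ψ = 1/2 ↦ 1/2  <
φ = 1, ψ = 1 ↦ 1  ≥
So 1 of the 9 assignments meets the threshold.

1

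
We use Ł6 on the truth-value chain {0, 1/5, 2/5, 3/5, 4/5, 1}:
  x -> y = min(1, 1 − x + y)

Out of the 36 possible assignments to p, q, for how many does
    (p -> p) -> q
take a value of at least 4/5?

value 1: 6 assignments (counts)
value 4/5: 6 assignments (counts)
value 3/5: 6 assignments
value 2/5: 6 assignments
value 1/5: 6 assignments
value 0: 6 assignments
So 12 of the 36 assignments meet the threshold.

12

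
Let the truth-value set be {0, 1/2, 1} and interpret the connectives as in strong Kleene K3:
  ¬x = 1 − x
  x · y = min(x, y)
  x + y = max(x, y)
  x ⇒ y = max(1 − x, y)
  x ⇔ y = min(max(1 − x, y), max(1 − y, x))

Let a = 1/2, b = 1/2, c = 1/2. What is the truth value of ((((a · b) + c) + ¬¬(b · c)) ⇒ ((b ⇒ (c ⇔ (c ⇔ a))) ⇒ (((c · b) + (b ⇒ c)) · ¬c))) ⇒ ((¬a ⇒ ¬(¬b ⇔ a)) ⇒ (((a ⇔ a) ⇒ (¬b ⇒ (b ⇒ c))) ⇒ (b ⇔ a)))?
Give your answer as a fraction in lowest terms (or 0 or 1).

a · b = 1/2 · 1/2 = 1/2
(a · b) + c = 1/2 + 1/2 = 1/2
b · c = 1/2 · 1/2 = 1/2
¬(b · c) = ¬1/2 = 1/2
¬¬(b · c) = ¬1/2 = 1/2
((a · b) + c) + ¬¬(b · c) = 1/2 + 1/2 = 1/2
c ⇔ a = 1/2 ⇔ 1/2 = 1/2
c ⇔ (c ⇔ a) = 1/2 ⇔ 1/2 = 1/2
b ⇒ (c ⇔ (c ⇔ a)) = 1/2 ⇒ 1/2 = 1/2
c · b = 1/2 · 1/2 = 1/2
b ⇒ c = 1/2 ⇒ 1/2 = 1/2
(c · b) + (b ⇒ c) = 1/2 + 1/2 = 1/2
¬c = ¬1/2 = 1/2
((c · b) + (b ⇒ c)) · ¬c = 1/2 · 1/2 = 1/2
(b ⇒ (c ⇔ (c ⇔ a))) ⇒ (((c · b) + (b ⇒ c)) · ¬c) = 1/2 ⇒ 1/2 = 1/2
(((a · b) + c) + ¬¬(b · c)) ⇒ ((b ⇒ (c ⇔ (c ⇔ a))) ⇒ (((c · b) + (b ⇒ c)) · ¬c)) = 1/2 ⇒ 1/2 = 1/2
¬a = ¬1/2 = 1/2
¬b = ¬1/2 = 1/2
¬b ⇔ a = 1/2 ⇔ 1/2 = 1/2
¬(¬b ⇔ a) = ¬1/2 = 1/2
¬a ⇒ ¬(¬b ⇔ a) = 1/2 ⇒ 1/2 = 1/2
a ⇔ a = 1/2 ⇔ 1/2 = 1/2
¬b = ¬1/2 = 1/2
b ⇒ c = 1/2 ⇒ 1/2 = 1/2
¬b ⇒ (b ⇒ c) = 1/2 ⇒ 1/2 = 1/2
(a ⇔ a) ⇒ (¬b ⇒ (b ⇒ c)) = 1/2 ⇒ 1/2 = 1/2
b ⇔ a = 1/2 ⇔ 1/2 = 1/2
((a ⇔ a) ⇒ (¬b ⇒ (b ⇒ c))) ⇒ (b ⇔ a) = 1/2 ⇒ 1/2 = 1/2
(¬a ⇒ ¬(¬b ⇔ a)) ⇒ (((a ⇔ a) ⇒ (¬b ⇒ (b ⇒ c))) ⇒ (b ⇔ a)) = 1/2 ⇒ 1/2 = 1/2
((((a · b) + c) + ¬¬(b · c)) ⇒ ((b ⇒ (c ⇔ (c ⇔ a))) ⇒ (((c · b) + (b ⇒ c)) · ¬c))) ⇒ ((¬a ⇒ ¬(¬b ⇔ a)) ⇒ (((a ⇔ a) ⇒ (¬b ⇒ (b ⇒ c))) ⇒ (b ⇔ a))) = 1/2 ⇒ 1/2 = 1/2

1/2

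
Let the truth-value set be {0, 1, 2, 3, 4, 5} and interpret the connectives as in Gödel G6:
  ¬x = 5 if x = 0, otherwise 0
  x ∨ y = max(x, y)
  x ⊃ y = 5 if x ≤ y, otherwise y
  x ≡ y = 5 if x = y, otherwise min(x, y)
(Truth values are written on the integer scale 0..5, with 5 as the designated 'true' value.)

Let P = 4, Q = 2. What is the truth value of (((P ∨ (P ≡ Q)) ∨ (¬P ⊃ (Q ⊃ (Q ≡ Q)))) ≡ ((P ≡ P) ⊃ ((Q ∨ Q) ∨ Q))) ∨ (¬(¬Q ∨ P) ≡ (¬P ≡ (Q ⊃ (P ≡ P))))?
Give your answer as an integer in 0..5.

P ≡ Q = 4 ≡ 2 = 2
P ∨ (P ≡ Q) = 4 ∨ 2 = 4
¬P = ¬4 = 0
Q ≡ Q = 2 ≡ 2 = 5
Q ⊃ (Q ≡ Q) = 2 ⊃ 5 = 5
¬P ⊃ (Q ⊃ (Q ≡ Q)) = 0 ⊃ 5 = 5
(P ∨ (P ≡ Q)) ∨ (¬P ⊃ (Q ⊃ (Q ≡ Q))) = 4 ∨ 5 = 5
P ≡ P = 4 ≡ 4 = 5
Q ∨ Q = 2 ∨ 2 = 2
(Q ∨ Q) ∨ Q = 2 ∨ 2 = 2
(P ≡ P) ⊃ ((Q ∨ Q) ∨ Q) = 5 ⊃ 2 = 2
((P ∨ (P ≡ Q)) ∨ (¬P ⊃ (Q ⊃ (Q ≡ Q)))) ≡ ((P ≡ P) ⊃ ((Q ∨ Q) ∨ Q)) = 5 ≡ 2 = 2
¬Q = ¬2 = 0
¬Q ∨ P = 0 ∨ 4 = 4
¬(¬Q ∨ P) = ¬4 = 0
¬P = ¬4 = 0
P ≡ P = 4 ≡ 4 = 5
Q ⊃ (P ≡ P) = 2 ⊃ 5 = 5
¬P ≡ (Q ⊃ (P ≡ P)) = 0 ≡ 5 = 0
¬(¬Q ∨ P) ≡ (¬P ≡ (Q ⊃ (P ≡ P))) = 0 ≡ 0 = 5
(((P ∨ (P ≡ Q)) ∨ (¬P ⊃ (Q ⊃ (Q ≡ Q)))) ≡ ((P ≡ P) ⊃ ((Q ∨ Q) ∨ Q))) ∨ (¬(¬Q ∨ P) ≡ (¬P ≡ (Q ⊃ (P ≡ P)))) = 2 ∨ 5 = 5

5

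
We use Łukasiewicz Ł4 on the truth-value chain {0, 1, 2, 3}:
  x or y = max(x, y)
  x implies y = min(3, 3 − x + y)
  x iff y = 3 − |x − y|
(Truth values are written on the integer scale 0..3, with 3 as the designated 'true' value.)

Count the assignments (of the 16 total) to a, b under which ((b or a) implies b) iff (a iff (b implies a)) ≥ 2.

11

a = 0, b = 0 ↦ 0  <
a = 0, b = 1 ↦ 1  <
a = 0, b = 2 ↦ 2  ≥
a = 0, b = 3 ↦ 3  ≥
a = 1, b = 0 ↦ 2  ≥
a = 1, b = 1 ↦ 1  <
a = 1, b = 2 ↦ 2  ≥
a = 1, b = 3 ↦ 3  ≥
a = 2, b = 0 ↦ 2  ≥
a = 2, b = 1 ↦ 3  ≥
a = 2, b = 2 ↦ 2  ≥
a = 2, b = 3 ↦ 3  ≥
a = 3, b = 0 ↦ 0  <
a = 3, b = 1 ↦ 1  <
a = 3, b = 2 ↦ 2  ≥
a = 3, b = 3 ↦ 3  ≥
So 11 of the 16 assignments meet the threshold.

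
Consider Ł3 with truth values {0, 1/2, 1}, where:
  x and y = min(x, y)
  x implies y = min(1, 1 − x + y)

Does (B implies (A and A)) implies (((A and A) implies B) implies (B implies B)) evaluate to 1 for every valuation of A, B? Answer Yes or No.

A = 0, B = 0 ↦ 1
A = 0, B = 1/2 ↦ 1
A = 0, B = 1 ↦ 1
A = 1/2, B = 0 ↦ 1
A = 1/2, B = 1/2 ↦ 1
A = 1/2, B = 1 ↦ 1
A = 1, B = 0 ↦ 1
A = 1, B = 1/2 ↦ 1
A = 1, B = 1 ↦ 1
Every assignment gives a value ≥ 1.

Yes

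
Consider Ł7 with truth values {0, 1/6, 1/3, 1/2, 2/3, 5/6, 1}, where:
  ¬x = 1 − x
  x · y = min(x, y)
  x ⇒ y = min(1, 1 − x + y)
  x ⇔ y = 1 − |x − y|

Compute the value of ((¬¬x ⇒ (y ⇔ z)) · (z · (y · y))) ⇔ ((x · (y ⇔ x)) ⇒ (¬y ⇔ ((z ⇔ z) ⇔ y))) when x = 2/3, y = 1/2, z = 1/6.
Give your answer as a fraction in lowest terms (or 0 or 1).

1/6

¬x = ¬2/3 = 1/3
¬¬x = ¬1/3 = 2/3
y ⇔ z = 1/2 ⇔ 1/6 = 2/3
¬¬x ⇒ (y ⇔ z) = 2/3 ⇒ 2/3 = 1
y · y = 1/2 · 1/2 = 1/2
z · (y · y) = 1/6 · 1/2 = 1/6
(¬¬x ⇒ (y ⇔ z)) · (z · (y · y)) = 1 · 1/6 = 1/6
y ⇔ x = 1/2 ⇔ 2/3 = 5/6
x · (y ⇔ x) = 2/3 · 5/6 = 2/3
¬y = ¬1/2 = 1/2
z ⇔ z = 1/6 ⇔ 1/6 = 1
(z ⇔ z) ⇔ y = 1 ⇔ 1/2 = 1/2
¬y ⇔ ((z ⇔ z) ⇔ y) = 1/2 ⇔ 1/2 = 1
(x · (y ⇔ x)) ⇒ (¬y ⇔ ((z ⇔ z) ⇔ y)) = 2/3 ⇒ 1 = 1
((¬¬x ⇒ (y ⇔ z)) · (z · (y · y))) ⇔ ((x · (y ⇔ x)) ⇒ (¬y ⇔ ((z ⇔ z) ⇔ y))) = 1/6 ⇔ 1 = 1/6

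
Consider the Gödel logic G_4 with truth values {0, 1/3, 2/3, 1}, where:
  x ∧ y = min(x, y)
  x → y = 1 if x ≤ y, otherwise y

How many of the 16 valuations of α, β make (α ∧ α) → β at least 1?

α = 0, β = 0 ↦ 1  ≥
α = 0, β = 1/3 ↦ 1  ≥
α = 0, β = 2/3 ↦ 1  ≥
α = 0, β = 1 ↦ 1  ≥
α = 1/3, β = 0 ↦ 0  <
α = 1/3, β = 1/3 ↦ 1  ≥
α = 1/3, β = 2/3 ↦ 1  ≥
α = 1/3, β = 1 ↦ 1  ≥
α = 2/3, β = 0 ↦ 0  <
α = 2/3, β = 1/3 ↦ 1/3  <
α = 2/3, β = 2/3 ↦ 1  ≥
α = 2/3, β = 1 ↦ 1  ≥
α = 1, β = 0 ↦ 0  <
α = 1, β = 1/3 ↦ 1/3  <
α = 1, β = 2/3 ↦ 2/3  <
α = 1, β = 1 ↦ 1  ≥
So 10 of the 16 assignments meet the threshold.

10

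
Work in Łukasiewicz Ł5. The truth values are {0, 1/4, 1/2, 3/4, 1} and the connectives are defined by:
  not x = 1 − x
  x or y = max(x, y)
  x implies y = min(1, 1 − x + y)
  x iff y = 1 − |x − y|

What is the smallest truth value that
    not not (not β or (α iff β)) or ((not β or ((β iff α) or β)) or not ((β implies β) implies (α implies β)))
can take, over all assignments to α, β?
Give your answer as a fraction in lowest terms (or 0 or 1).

1/2

Take α = 0, β = 1/2:
not β = not 1/2 = 1/2
α iff β = 0 iff 1/2 = 1/2
not β or (α iff β) = 1/2 or 1/2 = 1/2
not (not β or (α iff β)) = not 1/2 = 1/2
not not (not β or (α iff β)) = not 1/2 = 1/2
not β = not 1/2 = 1/2
β iff α = 1/2 iff 0 = 1/2
(β iff α) or β = 1/2 or 1/2 = 1/2
not β or ((β iff α) or β) = 1/2 or 1/2 = 1/2
β implies β = 1/2 implies 1/2 = 1
α implies β = 0 implies 1/2 = 1
(β implies β) implies (α implies β) = 1 implies 1 = 1
not ((β implies β) implies (α implies β)) = not 1 = 0
(not β or ((β iff α) or β)) or not ((β implies β) implies (α implies β)) = 1/2 or 0 = 1/2
not not (not β or (α iff β)) or ((not β or ((β iff α) or β)) or not ((β implies β) implies (α implies β))) = 1/2 or 1/2 = 1/2
No assignment yields a value below 1/2, so this is the minimum.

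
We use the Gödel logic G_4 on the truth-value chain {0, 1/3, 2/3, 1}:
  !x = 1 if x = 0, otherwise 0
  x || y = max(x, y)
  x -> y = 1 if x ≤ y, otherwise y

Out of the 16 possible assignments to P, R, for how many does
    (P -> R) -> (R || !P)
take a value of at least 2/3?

15

P = 0, R = 0 ↦ 1  ≥
P = 0, R = 1/3 ↦ 1  ≥
P = 0, R = 2/3 ↦ 1  ≥
P = 0, R = 1 ↦ 1  ≥
P = 1/3, R = 0 ↦ 1  ≥
P = 1/3, R = 1/3 ↦ 1/3  <
P = 1/3, R = 2/3 ↦ 2/3  ≥
P = 1/3, R = 1 ↦ 1  ≥
P = 2/3, R = 0 ↦ 1  ≥
P = 2/3, R = 1/3 ↦ 1  ≥
P = 2/3, R = 2/3 ↦ 2/3  ≥
P = 2/3, R = 1 ↦ 1  ≥
P = 1, R = 0 ↦ 1  ≥
P = 1, R = 1/3 ↦ 1  ≥
P = 1, R = 2/3 ↦ 1  ≥
P = 1, R = 1 ↦ 1  ≥
So 15 of the 16 assignments meet the threshold.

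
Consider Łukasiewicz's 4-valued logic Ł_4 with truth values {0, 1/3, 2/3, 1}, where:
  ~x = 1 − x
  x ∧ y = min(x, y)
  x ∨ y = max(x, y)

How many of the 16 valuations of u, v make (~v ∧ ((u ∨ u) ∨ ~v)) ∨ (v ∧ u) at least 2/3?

12

u = 0, v = 0 ↦ 1  ≥
u = 0, v = 1/3 ↦ 2/3  ≥
u = 0, v = 2/3 ↦ 1/3  <
u = 0, v = 1 ↦ 0  <
u = 1/3, v = 0 ↦ 1  ≥
u = 1/3, v = 1/3 ↦ 2/3  ≥
u = 1/3, v = 2/3 ↦ 1/3  <
u = 1/3, v = 1 ↦ 1/3  <
u = 2/3, v = 0 ↦ 1  ≥
u = 2/3, v = 1/3 ↦ 2/3  ≥
u = 2/3, v = 2/3 ↦ 2/3  ≥
u = 2/3, v = 1 ↦ 2/3  ≥
u = 1, v = 0 ↦ 1  ≥
u = 1, v = 1/3 ↦ 2/3  ≥
u = 1, v = 2/3 ↦ 2/3  ≥
u = 1, v = 1 ↦ 1  ≥
So 12 of the 16 assignments meet the threshold.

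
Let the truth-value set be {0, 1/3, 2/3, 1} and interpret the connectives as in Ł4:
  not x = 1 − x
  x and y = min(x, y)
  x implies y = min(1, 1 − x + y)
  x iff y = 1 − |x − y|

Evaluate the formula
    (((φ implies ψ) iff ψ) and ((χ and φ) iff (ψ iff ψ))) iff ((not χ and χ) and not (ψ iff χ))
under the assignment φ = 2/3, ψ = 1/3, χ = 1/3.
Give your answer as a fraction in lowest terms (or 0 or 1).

φ implies ψ = 2/3 implies 1/3 = 2/3
(φ implies ψ) iff ψ = 2/3 iff 1/3 = 2/3
χ and φ = 1/3 and 2/3 = 1/3
ψ iff ψ = 1/3 iff 1/3 = 1
(χ and φ) iff (ψ iff ψ) = 1/3 iff 1 = 1/3
((φ implies ψ) iff ψ) and ((χ and φ) iff (ψ iff ψ)) = 2/3 and 1/3 = 1/3
not χ = not 1/3 = 2/3
not χ and χ = 2/3 and 1/3 = 1/3
ψ iff χ = 1/3 iff 1/3 = 1
not (ψ iff χ) = not 1 = 0
(not χ and χ) and not (ψ iff χ) = 1/3 and 0 = 0
(((φ implies ψ) iff ψ) and ((χ and φ) iff (ψ iff ψ))) iff ((not χ and χ) and not (ψ iff χ)) = 1/3 iff 0 = 2/3

2/3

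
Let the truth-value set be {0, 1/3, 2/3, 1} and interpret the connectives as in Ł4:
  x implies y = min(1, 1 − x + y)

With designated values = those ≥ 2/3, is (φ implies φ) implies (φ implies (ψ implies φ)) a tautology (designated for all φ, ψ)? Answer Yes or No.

Yes

φ = 0, ψ = 0 ↦ 1
φ = 0, ψ = 1/3 ↦ 1
φ = 0, ψ = 2/3 ↦ 1
φ = 0, ψ = 1 ↦ 1
φ = 1/3, ψ = 0 ↦ 1
φ = 1/3, ψ = 1/3 ↦ 1
φ = 1/3, ψ = 2/3 ↦ 1
φ = 1/3, ψ = 1 ↦ 1
φ = 2/3, ψ = 0 ↦ 1
φ = 2/3, ψ = 1/3 ↦ 1
φ = 2/3, ψ = 2/3 ↦ 1
φ = 2/3, ψ = 1 ↦ 1
φ = 1, ψ = 0 ↦ 1
φ = 1, ψ = 1/3 ↦ 1
φ = 1, ψ = 2/3 ↦ 1
φ = 1, ψ = 1 ↦ 1
Every assignment gives a value ≥ 2/3.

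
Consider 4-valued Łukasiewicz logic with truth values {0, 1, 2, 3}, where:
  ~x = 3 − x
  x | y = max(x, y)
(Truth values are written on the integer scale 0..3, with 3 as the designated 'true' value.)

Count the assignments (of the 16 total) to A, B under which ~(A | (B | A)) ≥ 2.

A = 0, B = 0 ↦ 3  ≥
A = 0, B = 1 ↦ 2  ≥
A = 0, B = 2 ↦ 1  <
A = 0, B = 3 ↦ 0  <
A = 1, B = 0 ↦ 2  ≥
A = 1, B = 1 ↦ 2  ≥
A = 1, B = 2 ↦ 1  <
A = 1, B = 3 ↦ 0  <
A = 2, B = 0 ↦ 1  <
A = 2, B = 1 ↦ 1  <
A = 2, B = 2 ↦ 1  <
A = 2, B = 3 ↦ 0  <
A = 3, B = 0 ↦ 0  <
A = 3, B = 1 ↦ 0  <
A = 3, B = 2 ↦ 0  <
A = 3, B = 3 ↦ 0  <
So 4 of the 16 assignments meet the threshold.

4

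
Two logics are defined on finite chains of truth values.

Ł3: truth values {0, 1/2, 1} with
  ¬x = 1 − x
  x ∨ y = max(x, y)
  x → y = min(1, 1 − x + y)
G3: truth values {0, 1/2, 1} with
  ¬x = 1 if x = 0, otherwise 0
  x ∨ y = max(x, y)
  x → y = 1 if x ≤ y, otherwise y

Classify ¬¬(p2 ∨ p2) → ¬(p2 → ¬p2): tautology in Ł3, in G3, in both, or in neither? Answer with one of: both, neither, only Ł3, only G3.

In Ł3: at p2 = 1/2 the value is 1/2 — not a tautology.
In G3: every assignment gives 1 — tautology.

only G3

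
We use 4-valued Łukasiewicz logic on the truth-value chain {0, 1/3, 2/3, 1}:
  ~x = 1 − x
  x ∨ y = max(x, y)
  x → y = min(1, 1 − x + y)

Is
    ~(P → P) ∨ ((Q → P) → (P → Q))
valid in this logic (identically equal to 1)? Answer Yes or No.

No

Counterexample: take P = 1/3, Q = 0.
P → P = 1/3 → 1/3 = 1
~(P → P) = ~1 = 0
Q → P = 0 → 1/3 = 1
P → Q = 1/3 → 0 = 2/3
(Q → P) → (P → Q) = 1 → 2/3 = 2/3
~(P → P) ∨ ((Q → P) → (P → Q)) = 0 ∨ 2/3 = 2/3
This gives 2/3 ≠ 1.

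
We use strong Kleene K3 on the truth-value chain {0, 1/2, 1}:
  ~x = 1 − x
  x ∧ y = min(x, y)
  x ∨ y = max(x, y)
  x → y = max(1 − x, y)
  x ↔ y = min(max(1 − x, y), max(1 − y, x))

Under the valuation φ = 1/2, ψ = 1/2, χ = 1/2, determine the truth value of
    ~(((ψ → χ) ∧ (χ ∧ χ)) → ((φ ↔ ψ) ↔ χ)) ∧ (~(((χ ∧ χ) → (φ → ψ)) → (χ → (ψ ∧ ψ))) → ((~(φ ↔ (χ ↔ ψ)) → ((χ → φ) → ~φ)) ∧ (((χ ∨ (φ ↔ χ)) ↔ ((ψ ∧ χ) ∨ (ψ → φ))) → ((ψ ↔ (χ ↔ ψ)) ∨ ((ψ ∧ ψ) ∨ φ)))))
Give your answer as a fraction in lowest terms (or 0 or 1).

1/2

ψ → χ = 1/2 → 1/2 = 1/2
χ ∧ χ = 1/2 ∧ 1/2 = 1/2
(ψ → χ) ∧ (χ ∧ χ) = 1/2 ∧ 1/2 = 1/2
φ ↔ ψ = 1/2 ↔ 1/2 = 1/2
(φ ↔ ψ) ↔ χ = 1/2 ↔ 1/2 = 1/2
((ψ → χ) ∧ (χ ∧ χ)) → ((φ ↔ ψ) ↔ χ) = 1/2 → 1/2 = 1/2
~(((ψ → χ) ∧ (χ ∧ χ)) → ((φ ↔ ψ) ↔ χ)) = ~1/2 = 1/2
χ ∧ χ = 1/2 ∧ 1/2 = 1/2
φ → ψ = 1/2 → 1/2 = 1/2
(χ ∧ χ) → (φ → ψ) = 1/2 → 1/2 = 1/2
ψ ∧ ψ = 1/2 ∧ 1/2 = 1/2
χ → (ψ ∧ ψ) = 1/2 → 1/2 = 1/2
((χ ∧ χ) → (φ → ψ)) → (χ → (ψ ∧ ψ)) = 1/2 → 1/2 = 1/2
~(((χ ∧ χ) → (φ → ψ)) → (χ → (ψ ∧ ψ))) = ~1/2 = 1/2
χ ↔ ψ = 1/2 ↔ 1/2 = 1/2
φ ↔ (χ ↔ ψ) = 1/2 ↔ 1/2 = 1/2
~(φ ↔ (χ ↔ ψ)) = ~1/2 = 1/2
χ → φ = 1/2 → 1/2 = 1/2
~φ = ~1/2 = 1/2
(χ → φ) → ~φ = 1/2 → 1/2 = 1/2
~(φ ↔ (χ ↔ ψ)) → ((χ → φ) → ~φ) = 1/2 → 1/2 = 1/2
φ ↔ χ = 1/2 ↔ 1/2 = 1/2
χ ∨ (φ ↔ χ) = 1/2 ∨ 1/2 = 1/2
ψ ∧ χ = 1/2 ∧ 1/2 = 1/2
ψ → φ = 1/2 → 1/2 = 1/2
(ψ ∧ χ) ∨ (ψ → φ) = 1/2 ∨ 1/2 = 1/2
(χ ∨ (φ ↔ χ)) ↔ ((ψ ∧ χ) ∨ (ψ → φ)) = 1/2 ↔ 1/2 = 1/2
χ ↔ ψ = 1/2 ↔ 1/2 = 1/2
ψ ↔ (χ ↔ ψ) = 1/2 ↔ 1/2 = 1/2
ψ ∧ ψ = 1/2 ∧ 1/2 = 1/2
(ψ ∧ ψ) ∨ φ = 1/2 ∨ 1/2 = 1/2
(ψ ↔ (χ ↔ ψ)) ∨ ((ψ ∧ ψ) ∨ φ) = 1/2 ∨ 1/2 = 1/2
((χ ∨ (φ ↔ χ)) ↔ ((ψ ∧ χ) ∨ (ψ → φ))) → ((ψ ↔ (χ ↔ ψ)) ∨ ((ψ ∧ ψ) ∨ φ)) = 1/2 → 1/2 = 1/2
(~(φ ↔ (χ ↔ ψ)) → ((χ → φ) → ~φ)) ∧ (((χ ∨ (φ ↔ χ)) ↔ ((ψ ∧ χ) ∨ (ψ → φ))) → ((ψ ↔ (χ ↔ ψ)) ∨ ((ψ ∧ ψ) ∨ φ))) = 1/2 ∧ 1/2 = 1/2
~(((χ ∧ χ) → (φ → ψ)) → (χ → (ψ ∧ ψ))) → ((~(φ ↔ (χ ↔ ψ)) → ((χ → φ) → ~φ)) ∧ (((χ ∨ (φ ↔ χ)) ↔ ((ψ ∧ χ) ∨ (ψ → φ))) → ((ψ ↔ (χ ↔ ψ)) ∨ ((ψ ∧ ψ) ∨ φ)))) = 1/2 → 1/2 = 1/2
~(((ψ → χ) ∧ (χ ∧ χ)) → ((φ ↔ ψ) ↔ χ)) ∧ (~(((χ ∧ χ) → (φ → ψ)) → (χ → (ψ ∧ ψ))) → ((~(φ ↔ (χ ↔ ψ)) → ((χ → φ) → ~φ)) ∧ (((χ ∨ (φ ↔ χ)) ↔ ((ψ ∧ χ) ∨ (ψ → φ))) → ((ψ ↔ (χ ↔ ψ)) ∨ ((ψ ∧ ψ) ∨ φ))))) = 1/2 ∧ 1/2 = 1/2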